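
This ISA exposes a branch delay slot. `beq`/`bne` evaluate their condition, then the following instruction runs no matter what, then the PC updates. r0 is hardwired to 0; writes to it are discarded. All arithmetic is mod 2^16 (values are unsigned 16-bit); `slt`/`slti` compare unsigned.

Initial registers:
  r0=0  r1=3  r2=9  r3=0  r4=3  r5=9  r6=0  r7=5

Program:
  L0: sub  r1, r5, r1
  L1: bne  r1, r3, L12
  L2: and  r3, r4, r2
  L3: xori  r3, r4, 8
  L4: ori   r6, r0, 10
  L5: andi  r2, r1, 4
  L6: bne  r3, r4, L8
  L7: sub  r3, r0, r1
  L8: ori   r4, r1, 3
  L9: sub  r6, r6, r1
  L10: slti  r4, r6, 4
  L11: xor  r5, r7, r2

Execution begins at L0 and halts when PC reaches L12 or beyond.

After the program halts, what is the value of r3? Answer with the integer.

#0 sub  r1, r5, r1 ; 0/6/9/0/3/9/0/5
#1 bne  r1, r3, L12 ; 0/6/9/0/3/9/0/5 ; →target
#2 and  r3, r4, r2 ; 0/6/9/1/3/9/0/5

1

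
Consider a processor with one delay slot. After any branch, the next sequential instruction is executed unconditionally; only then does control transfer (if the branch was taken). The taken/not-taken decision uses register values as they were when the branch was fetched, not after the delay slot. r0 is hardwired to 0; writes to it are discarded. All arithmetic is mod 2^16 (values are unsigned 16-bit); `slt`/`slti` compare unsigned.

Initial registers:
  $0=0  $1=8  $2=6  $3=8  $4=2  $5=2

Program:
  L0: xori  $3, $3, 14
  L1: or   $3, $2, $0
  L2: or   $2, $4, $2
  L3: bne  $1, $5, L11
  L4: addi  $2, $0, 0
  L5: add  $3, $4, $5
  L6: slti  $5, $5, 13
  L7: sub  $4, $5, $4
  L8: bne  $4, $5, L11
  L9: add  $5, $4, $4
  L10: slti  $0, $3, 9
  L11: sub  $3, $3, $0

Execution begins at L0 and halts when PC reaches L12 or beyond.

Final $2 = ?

0

[0] xori  $3, $3, 14  →  {$0:0, $1:8, $2:6, $3:6, $4:2, $5:2}
[1] or   $3, $2, $0  →  {$0:0, $1:8, $2:6, $3:6, $4:2, $5:2}
[2] or   $2, $4, $2  →  {$0:0, $1:8, $2:6, $3:6, $4:2, $5:2}
[3] bne  $1, $5, L11  →  {$0:0, $1:8, $2:6, $3:6, $4:2, $5:2}  ⟨branch taken⟩
[4] addi  $2, $0, 0  →  {$0:0, $1:8, $2:0, $3:6, $4:2, $5:2}
[11] sub  $3, $3, $0  →  {$0:0, $1:8, $2:0, $3:6, $4:2, $5:2}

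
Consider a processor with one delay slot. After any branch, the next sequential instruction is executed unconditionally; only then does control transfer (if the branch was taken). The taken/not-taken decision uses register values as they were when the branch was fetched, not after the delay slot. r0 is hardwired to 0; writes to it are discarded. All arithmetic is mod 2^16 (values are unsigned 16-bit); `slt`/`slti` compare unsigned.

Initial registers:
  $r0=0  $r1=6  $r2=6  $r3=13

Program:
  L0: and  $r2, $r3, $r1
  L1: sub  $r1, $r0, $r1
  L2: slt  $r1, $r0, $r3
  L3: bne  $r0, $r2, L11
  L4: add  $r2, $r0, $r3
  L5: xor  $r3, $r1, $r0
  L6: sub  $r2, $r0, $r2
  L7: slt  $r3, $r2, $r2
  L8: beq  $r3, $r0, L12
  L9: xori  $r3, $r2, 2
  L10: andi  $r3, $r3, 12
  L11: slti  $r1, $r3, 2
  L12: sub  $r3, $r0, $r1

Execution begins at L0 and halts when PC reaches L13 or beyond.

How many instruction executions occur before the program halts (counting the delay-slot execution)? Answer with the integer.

7

PC=0  and  $r2, $r3, $r1     | $r0=0 $r1=6 $r2=4 $r3=13
PC=1  sub  $r1, $r0, $r1     | $r0=0 $r1=65530 $r2=4 $r3=13
PC=2  slt  $r1, $r0, $r3     | $r0=0 $r1=1 $r2=4 $r3=13
PC=3  bne  $r0, $r2, L11     | $r0=0 $r1=1 $r2=4 $r3=13  [TAKEN]
PC=4  add  $r2, $r0, $r3     | $r0=0 $r1=1 $r2=13 $r3=13
PC=11 slti  $r1, $r3, 2      | $r0=0 $r1=0 $r2=13 $r3=13
PC=12 sub  $r3, $r0, $r1     | $r0=0 $r1=0 $r2=13 $r3=0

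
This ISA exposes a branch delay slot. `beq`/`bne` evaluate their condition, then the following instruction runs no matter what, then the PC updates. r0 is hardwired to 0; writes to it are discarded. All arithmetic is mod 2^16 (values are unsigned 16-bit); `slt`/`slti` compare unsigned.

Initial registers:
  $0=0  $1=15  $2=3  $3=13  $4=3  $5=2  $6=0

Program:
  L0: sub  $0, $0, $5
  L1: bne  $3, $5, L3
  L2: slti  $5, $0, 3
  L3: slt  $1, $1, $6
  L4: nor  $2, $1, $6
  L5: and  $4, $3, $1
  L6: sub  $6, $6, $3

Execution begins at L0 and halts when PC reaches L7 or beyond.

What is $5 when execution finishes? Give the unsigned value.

1

#0 sub  $0, $0, $5 ; 0/15/3/13/3/2/0
#1 bne  $3, $5, L3 ; 0/15/3/13/3/2/0 ; →target
#2 slti  $5, $0, 3 ; 0/15/3/13/3/1/0
#3 slt  $1, $1, $6 ; 0/0/3/13/3/1/0
#4 nor  $2, $1, $6 ; 0/0/65535/13/3/1/0
#5 and  $4, $3, $1 ; 0/0/65535/13/0/1/0
#6 sub  $6, $6, $3 ; 0/0/65535/13/0/1/65523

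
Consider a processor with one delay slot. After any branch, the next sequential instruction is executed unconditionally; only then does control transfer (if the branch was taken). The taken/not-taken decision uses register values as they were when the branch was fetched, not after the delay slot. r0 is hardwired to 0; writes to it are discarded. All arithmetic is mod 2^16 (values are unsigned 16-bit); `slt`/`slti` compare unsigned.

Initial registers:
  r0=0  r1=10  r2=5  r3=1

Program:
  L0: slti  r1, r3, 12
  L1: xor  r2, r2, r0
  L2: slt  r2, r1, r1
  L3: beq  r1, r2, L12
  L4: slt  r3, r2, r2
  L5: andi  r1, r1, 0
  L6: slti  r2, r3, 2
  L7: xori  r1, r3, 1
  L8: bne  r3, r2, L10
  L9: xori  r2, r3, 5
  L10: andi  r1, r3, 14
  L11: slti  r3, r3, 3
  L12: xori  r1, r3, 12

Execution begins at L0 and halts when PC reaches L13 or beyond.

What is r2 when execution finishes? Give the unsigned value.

5

#0 slti  r1, r3, 12 ; 0/1/5/1
#1 xor  r2, r2, r0 ; 0/1/5/1
#2 slt  r2, r1, r1 ; 0/1/0/1
#3 beq  r1, r2, L12 ; 0/1/0/1 ; →fallthru
#4 slt  r3, r2, r2 ; 0/1/0/0
#5 andi  r1, r1, 0 ; 0/0/0/0
#6 slti  r2, r3, 2 ; 0/0/1/0
#7 xori  r1, r3, 1 ; 0/1/1/0
#8 bne  r3, r2, L10 ; 0/1/1/0 ; →target
#9 xori  r2, r3, 5 ; 0/1/5/0
#10 andi  r1, r3, 14 ; 0/0/5/0
#11 slti  r3, r3, 3 ; 0/0/5/1
#12 xori  r1, r3, 12 ; 0/13/5/1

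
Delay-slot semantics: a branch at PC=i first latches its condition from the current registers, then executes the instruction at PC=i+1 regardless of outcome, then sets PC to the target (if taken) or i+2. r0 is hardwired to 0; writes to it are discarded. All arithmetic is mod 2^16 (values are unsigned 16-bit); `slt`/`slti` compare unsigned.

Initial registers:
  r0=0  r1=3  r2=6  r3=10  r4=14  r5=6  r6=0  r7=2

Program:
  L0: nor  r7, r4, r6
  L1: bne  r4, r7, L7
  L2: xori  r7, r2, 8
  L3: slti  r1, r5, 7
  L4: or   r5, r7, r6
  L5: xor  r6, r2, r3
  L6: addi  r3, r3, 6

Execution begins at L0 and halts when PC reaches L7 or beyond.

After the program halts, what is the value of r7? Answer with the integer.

14

  step pc=0: nor  r7, r4, r6  regs=(0,3,6,10,14,6,0,65521)
  step pc=1: bne  r4, r7, L7  cond=T  regs=(0,3,6,10,14,6,0,65521)
  step pc=2: xori  r7, r2, 8  regs=(0,3,6,10,14,6,0,14)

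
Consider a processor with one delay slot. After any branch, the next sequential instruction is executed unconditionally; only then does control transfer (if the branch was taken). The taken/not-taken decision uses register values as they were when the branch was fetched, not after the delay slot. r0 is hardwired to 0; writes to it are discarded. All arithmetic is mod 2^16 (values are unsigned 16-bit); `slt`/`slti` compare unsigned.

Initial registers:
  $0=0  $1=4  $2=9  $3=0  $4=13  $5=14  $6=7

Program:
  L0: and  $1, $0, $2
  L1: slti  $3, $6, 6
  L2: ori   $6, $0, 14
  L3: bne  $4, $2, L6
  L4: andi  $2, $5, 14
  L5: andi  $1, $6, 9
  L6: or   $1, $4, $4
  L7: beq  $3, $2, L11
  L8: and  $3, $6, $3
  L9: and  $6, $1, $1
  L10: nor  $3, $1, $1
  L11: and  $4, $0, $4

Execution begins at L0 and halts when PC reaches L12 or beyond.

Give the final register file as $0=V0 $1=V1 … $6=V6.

$0=0 $1=13 $2=14 $3=65522 $4=0 $5=14 $6=13

#0 and  $1, $0, $2 ; 0/0/9/0/13/14/7
#1 slti  $3, $6, 6 ; 0/0/9/0/13/14/7
#2 ori   $6, $0, 14 ; 0/0/9/0/13/14/14
#3 bne  $4, $2, L6 ; 0/0/9/0/13/14/14 ; →target
#4 andi  $2, $5, 14 ; 0/0/14/0/13/14/14
#6 or   $1, $4, $4 ; 0/13/14/0/13/14/14
#7 beq  $3, $2, L11 ; 0/13/14/0/13/14/14 ; →fallthru
#8 and  $3, $6, $3 ; 0/13/14/0/13/14/14
#9 and  $6, $1, $1 ; 0/13/14/0/13/14/13
#10 nor  $3, $1, $1 ; 0/13/14/65522/13/14/13
#11 and  $4, $0, $4 ; 0/13/14/65522/0/14/13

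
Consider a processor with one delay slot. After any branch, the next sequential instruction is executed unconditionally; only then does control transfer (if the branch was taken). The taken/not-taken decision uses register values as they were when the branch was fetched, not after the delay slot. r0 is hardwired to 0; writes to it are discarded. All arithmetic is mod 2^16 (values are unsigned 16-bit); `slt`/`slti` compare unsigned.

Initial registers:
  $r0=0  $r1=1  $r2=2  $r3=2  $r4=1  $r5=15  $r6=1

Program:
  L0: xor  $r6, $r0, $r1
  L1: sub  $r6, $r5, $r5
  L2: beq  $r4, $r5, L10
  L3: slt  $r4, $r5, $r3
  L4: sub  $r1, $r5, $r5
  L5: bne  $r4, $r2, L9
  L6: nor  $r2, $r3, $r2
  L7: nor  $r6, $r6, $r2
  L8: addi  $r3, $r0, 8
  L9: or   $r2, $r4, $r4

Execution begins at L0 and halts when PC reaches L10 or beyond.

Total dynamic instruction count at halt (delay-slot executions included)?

8

#0 xor  $r6, $r0, $r1 ; 0/1/2/2/1/15/1
#1 sub  $r6, $r5, $r5 ; 0/1/2/2/1/15/0
#2 beq  $r4, $r5, L10 ; 0/1/2/2/1/15/0 ; →fallthru
#3 slt  $r4, $r5, $r3 ; 0/1/2/2/0/15/0
#4 sub  $r1, $r5, $r5 ; 0/0/2/2/0/15/0
#5 bne  $r4, $r2, L9 ; 0/0/2/2/0/15/0 ; →target
#6 nor  $r2, $r3, $r2 ; 0/0/65533/2/0/15/0
#9 or   $r2, $r4, $r4 ; 0/0/0/2/0/15/0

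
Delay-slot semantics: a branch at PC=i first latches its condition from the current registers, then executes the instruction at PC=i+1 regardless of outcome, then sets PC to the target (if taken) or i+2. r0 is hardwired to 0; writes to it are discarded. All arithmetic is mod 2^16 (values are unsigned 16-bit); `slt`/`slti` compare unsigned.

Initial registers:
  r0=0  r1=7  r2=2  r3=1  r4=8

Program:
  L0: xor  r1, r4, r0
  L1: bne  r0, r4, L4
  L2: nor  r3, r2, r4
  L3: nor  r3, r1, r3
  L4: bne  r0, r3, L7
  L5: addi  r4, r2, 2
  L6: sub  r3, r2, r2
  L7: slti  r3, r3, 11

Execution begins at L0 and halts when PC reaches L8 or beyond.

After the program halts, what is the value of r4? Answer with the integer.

4

PC=0  xor  r1, r4, r0        | r0=0 r1=8 r2=2 r3=1 r4=8
PC=1  bne  r0, r4, L4        | r0=0 r1=8 r2=2 r3=1 r4=8  [TAKEN]
PC=2  nor  r3, r2, r4        | r0=0 r1=8 r2=2 r3=65525 r4=8
PC=4  bne  r0, r3, L7        | r0=0 r1=8 r2=2 r3=65525 r4=8  [TAKEN]
PC=5  addi  r4, r2, 2        | r0=0 r1=8 r2=2 r3=65525 r4=4
PC=7  slti  r3, r3, 11       | r0=0 r1=8 r2=2 r3=0 r4=4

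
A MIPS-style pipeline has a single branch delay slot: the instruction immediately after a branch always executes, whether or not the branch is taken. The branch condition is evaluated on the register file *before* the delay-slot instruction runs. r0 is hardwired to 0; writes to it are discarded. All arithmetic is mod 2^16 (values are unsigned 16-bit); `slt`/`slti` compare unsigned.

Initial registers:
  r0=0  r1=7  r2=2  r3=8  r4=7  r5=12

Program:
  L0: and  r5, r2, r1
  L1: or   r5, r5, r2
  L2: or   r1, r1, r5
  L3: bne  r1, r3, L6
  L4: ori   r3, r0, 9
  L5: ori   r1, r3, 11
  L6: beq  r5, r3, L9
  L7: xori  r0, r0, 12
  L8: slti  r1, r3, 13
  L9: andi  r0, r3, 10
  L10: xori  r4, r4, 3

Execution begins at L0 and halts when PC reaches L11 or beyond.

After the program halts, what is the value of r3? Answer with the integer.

#0 and  r5, r2, r1 ; 0/7/2/8/7/2
#1 or   r5, r5, r2 ; 0/7/2/8/7/2
#2 or   r1, r1, r5 ; 0/7/2/8/7/2
#3 bne  r1, r3, L6 ; 0/7/2/8/7/2 ; →target
#4 ori   r3, r0, 9 ; 0/7/2/9/7/2
#6 beq  r5, r3, L9 ; 0/7/2/9/7/2 ; →fallthru
#7 xori  r0, r0, 12 ; 0/7/2/9/7/2
#8 slti  r1, r3, 13 ; 0/1/2/9/7/2
#9 andi  r0, r3, 10 ; 0/1/2/9/7/2
#10 xori  r4, r4, 3 ; 0/1/2/9/4/2

9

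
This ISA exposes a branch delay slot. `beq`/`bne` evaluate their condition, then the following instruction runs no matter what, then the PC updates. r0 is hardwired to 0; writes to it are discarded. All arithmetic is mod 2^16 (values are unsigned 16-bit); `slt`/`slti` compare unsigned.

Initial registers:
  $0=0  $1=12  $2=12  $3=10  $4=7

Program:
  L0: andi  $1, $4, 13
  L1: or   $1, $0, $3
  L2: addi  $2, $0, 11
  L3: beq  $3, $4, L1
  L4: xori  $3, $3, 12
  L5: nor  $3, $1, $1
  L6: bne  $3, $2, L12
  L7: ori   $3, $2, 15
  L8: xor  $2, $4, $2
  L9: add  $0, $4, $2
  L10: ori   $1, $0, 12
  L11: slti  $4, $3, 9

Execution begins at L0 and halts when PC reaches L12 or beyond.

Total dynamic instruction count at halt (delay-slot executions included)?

#0 andi  $1, $4, 13 ; 0/5/12/10/7
#1 or   $1, $0, $3 ; 0/10/12/10/7
#2 addi  $2, $0, 11 ; 0/10/11/10/7
#3 beq  $3, $4, L1 ; 0/10/11/10/7 ; →fallthru
#4 xori  $3, $3, 12 ; 0/10/11/6/7
#5 nor  $3, $1, $1 ; 0/10/11/65525/7
#6 bne  $3, $2, L12 ; 0/10/11/65525/7 ; →target
#7 ori   $3, $2, 15 ; 0/10/11/15/7

8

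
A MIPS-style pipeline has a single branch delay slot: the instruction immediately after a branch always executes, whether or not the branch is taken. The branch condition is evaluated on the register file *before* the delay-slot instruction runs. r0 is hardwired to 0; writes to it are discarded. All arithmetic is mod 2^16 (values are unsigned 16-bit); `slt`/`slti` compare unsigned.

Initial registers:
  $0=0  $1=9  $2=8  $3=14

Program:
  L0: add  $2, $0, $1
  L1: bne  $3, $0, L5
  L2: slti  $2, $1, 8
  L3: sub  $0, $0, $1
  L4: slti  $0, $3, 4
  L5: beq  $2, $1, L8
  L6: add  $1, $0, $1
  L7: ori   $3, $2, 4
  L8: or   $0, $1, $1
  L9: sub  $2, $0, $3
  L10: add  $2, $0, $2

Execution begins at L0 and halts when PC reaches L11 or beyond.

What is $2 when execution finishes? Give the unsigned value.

PC=0  add  $2, $0, $1        | $0=0 $1=9 $2=9 $3=14
PC=1  bne  $3, $0, L5        | $0=0 $1=9 $2=9 $3=14  [TAKEN]
PC=2  slti  $2, $1, 8        | $0=0 $1=9 $2=0 $3=14
PC=5  beq  $2, $1, L8        | $0=0 $1=9 $2=0 $3=14  [not taken]
PC=6  add  $1, $0, $1        | $0=0 $1=9 $2=0 $3=14
PC=7  ori   $3, $2, 4        | $0=0 $1=9 $2=0 $3=4
PC=8  or   $0, $1, $1        | $0=0 $1=9 $2=0 $3=4
PC=9  sub  $2, $0, $3        | $0=0 $1=9 $2=65532 $3=4
PC=10 add  $2, $0, $2        | $0=0 $1=9 $2=65532 $3=4

65532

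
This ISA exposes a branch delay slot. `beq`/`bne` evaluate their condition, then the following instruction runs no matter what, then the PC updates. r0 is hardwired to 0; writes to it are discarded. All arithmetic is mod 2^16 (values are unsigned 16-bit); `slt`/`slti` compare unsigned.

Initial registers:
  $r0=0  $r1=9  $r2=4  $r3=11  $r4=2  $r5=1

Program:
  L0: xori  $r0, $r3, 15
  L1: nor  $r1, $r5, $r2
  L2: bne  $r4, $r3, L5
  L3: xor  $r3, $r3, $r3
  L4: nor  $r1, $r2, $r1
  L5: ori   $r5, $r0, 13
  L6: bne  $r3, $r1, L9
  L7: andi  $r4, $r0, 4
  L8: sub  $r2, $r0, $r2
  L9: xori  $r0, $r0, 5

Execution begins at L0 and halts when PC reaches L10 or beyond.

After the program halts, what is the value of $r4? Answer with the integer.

[0] xori  $r0, $r3, 15  →  {$r0:0, $r1:9, $r2:4, $r3:11, $r4:2, $r5:1}
[1] nor  $r1, $r5, $r2  →  {$r0:0, $r1:65530, $r2:4, $r3:11, $r4:2, $r5:1}
[2] bne  $r4, $r3, L5  →  {$r0:0, $r1:65530, $r2:4, $r3:11, $r4:2, $r5:1}  ⟨branch taken⟩
[3] xor  $r3, $r3, $r3  →  {$r0:0, $r1:65530, $r2:4, $r3:0, $r4:2, $r5:1}
[5] ori   $r5, $r0, 13  →  {$r0:0, $r1:65530, $r2:4, $r3:0, $r4:2, $r5:13}
[6] bne  $r3, $r1, L9  →  {$r0:0, $r1:65530, $r2:4, $r3:0, $r4:2, $r5:13}  ⟨branch taken⟩
[7] andi  $r4, $r0, 4  →  {$r0:0, $r1:65530, $r2:4, $r3:0, $r4:0, $r5:13}
[9] xori  $r0, $r0, 5  →  {$r0:0, $r1:65530, $r2:4, $r3:0, $r4:0, $r5:13}

0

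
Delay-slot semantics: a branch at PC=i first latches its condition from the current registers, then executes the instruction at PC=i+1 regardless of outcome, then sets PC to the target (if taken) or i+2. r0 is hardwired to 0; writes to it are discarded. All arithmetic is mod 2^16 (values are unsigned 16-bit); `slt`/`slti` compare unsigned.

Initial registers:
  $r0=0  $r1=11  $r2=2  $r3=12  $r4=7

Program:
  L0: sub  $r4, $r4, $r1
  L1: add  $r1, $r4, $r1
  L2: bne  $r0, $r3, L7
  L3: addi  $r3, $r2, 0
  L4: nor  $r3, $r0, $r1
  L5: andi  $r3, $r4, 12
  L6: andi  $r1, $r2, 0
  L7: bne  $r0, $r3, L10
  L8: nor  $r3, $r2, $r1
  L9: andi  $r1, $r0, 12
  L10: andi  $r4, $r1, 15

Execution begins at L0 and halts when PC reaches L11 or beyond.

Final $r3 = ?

#0 sub  $r4, $r4, $r1 ; 0/11/2/12/65532
#1 add  $r1, $r4, $r1 ; 0/7/2/12/65532
#2 bne  $r0, $r3, L7 ; 0/7/2/12/65532 ; →target
#3 addi  $r3, $r2, 0 ; 0/7/2/2/65532
#7 bne  $r0, $r3, L10 ; 0/7/2/2/65532 ; →target
#8 nor  $r3, $r2, $r1 ; 0/7/2/65528/65532
#10 andi  $r4, $r1, 15 ; 0/7/2/65528/7

65528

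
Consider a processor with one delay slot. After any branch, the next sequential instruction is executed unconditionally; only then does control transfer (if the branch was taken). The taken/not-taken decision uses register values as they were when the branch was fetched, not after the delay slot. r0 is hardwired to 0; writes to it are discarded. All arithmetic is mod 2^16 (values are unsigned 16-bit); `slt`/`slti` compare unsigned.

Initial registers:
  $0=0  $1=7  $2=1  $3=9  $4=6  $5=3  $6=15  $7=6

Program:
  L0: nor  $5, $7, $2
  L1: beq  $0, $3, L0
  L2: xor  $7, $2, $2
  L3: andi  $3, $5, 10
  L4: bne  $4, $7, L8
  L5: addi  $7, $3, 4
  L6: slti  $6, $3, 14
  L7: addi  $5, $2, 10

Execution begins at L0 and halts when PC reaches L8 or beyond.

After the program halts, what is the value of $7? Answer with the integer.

12

#0 nor  $5, $7, $2 ; 0/7/1/9/6/65528/15/6
#1 beq  $0, $3, L0 ; 0/7/1/9/6/65528/15/6 ; →fallthru
#2 xor  $7, $2, $2 ; 0/7/1/9/6/65528/15/0
#3 andi  $3, $5, 10 ; 0/7/1/8/6/65528/15/0
#4 bne  $4, $7, L8 ; 0/7/1/8/6/65528/15/0 ; →target
#5 addi  $7, $3, 4 ; 0/7/1/8/6/65528/15/12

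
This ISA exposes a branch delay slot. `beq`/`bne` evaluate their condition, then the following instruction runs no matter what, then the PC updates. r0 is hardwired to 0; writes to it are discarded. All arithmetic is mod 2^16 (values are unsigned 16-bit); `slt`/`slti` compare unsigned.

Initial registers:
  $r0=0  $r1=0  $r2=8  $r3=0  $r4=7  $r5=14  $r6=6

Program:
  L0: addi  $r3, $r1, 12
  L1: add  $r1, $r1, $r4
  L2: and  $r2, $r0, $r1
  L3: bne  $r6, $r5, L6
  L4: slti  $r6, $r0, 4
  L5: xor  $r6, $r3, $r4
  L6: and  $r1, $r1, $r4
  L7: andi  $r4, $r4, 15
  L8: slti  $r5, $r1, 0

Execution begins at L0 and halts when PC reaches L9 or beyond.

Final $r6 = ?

PC=0  addi  $r3, $r1, 12     | $r0=0 $r1=0 $r2=8 $r3=12 $r4=7 $r5=14 $r6=6
PC=1  add  $r1, $r1, $r4     | $r0=0 $r1=7 $r2=8 $r3=12 $r4=7 $r5=14 $r6=6
PC=2  and  $r2, $r0, $r1     | $r0=0 $r1=7 $r2=0 $r3=12 $r4=7 $r5=14 $r6=6
PC=3  bne  $r6, $r5, L6      | $r0=0 $r1=7 $r2=0 $r3=12 $r4=7 $r5=14 $r6=6  [TAKEN]
PC=4  slti  $r6, $r0, 4      | $r0=0 $r1=7 $r2=0 $r3=12 $r4=7 $r5=14 $r6=1
PC=6  and  $r1, $r1, $r4     | $r0=0 $r1=7 $r2=0 $r3=12 $r4=7 $r5=14 $r6=1
PC=7  andi  $r4, $r4, 15     | $r0=0 $r1=7 $r2=0 $r3=12 $r4=7 $r5=14 $r6=1
PC=8  slti  $r5, $r1, 0      | $r0=0 $r1=7 $r2=0 $r3=12 $r4=7 $r5=0 $r6=1

1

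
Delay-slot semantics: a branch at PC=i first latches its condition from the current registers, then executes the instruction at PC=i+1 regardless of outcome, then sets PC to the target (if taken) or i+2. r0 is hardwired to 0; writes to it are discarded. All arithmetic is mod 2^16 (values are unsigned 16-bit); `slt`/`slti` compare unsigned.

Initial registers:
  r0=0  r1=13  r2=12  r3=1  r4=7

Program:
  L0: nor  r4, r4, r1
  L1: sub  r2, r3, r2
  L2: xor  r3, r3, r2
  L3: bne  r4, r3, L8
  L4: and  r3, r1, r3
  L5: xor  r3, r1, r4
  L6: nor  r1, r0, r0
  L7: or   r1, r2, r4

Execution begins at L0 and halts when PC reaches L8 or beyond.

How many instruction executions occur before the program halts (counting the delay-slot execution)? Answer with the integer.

5

[0] nor  r4, r4, r1  →  {r0:0, r1:13, r2:12, r3:1, r4:65520}
[1] sub  r2, r3, r2  →  {r0:0, r1:13, r2:65525, r3:1, r4:65520}
[2] xor  r3, r3, r2  →  {r0:0, r1:13, r2:65525, r3:65524, r4:65520}
[3] bne  r4, r3, L8  →  {r0:0, r1:13, r2:65525, r3:65524, r4:65520}  ⟨branch taken⟩
[4] and  r3, r1, r3  →  {r0:0, r1:13, r2:65525, r3:4, r4:65520}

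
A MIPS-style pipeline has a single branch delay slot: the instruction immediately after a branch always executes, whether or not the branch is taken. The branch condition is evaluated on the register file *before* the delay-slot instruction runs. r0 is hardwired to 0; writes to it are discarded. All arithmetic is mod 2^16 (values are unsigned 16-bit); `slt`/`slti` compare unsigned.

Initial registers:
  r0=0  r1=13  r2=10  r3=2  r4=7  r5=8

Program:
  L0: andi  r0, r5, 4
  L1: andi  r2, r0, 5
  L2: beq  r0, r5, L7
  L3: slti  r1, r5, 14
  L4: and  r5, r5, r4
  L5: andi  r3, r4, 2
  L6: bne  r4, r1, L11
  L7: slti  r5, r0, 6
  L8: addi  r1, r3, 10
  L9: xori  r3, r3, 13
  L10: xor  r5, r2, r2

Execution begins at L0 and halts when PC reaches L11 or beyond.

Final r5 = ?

1

PC=0  andi  r0, r5, 4        | r0=0 r1=13 r2=10 r3=2 r4=7 r5=8
PC=1  andi  r2, r0, 5        | r0=0 r1=13 r2=0 r3=2 r4=7 r5=8
PC=2  beq  r0, r5, L7        | r0=0 r1=13 r2=0 r3=2 r4=7 r5=8  [not taken]
PC=3  slti  r1, r5, 14       | r0=0 r1=1 r2=0 r3=2 r4=7 r5=8
PC=4  and  r5, r5, r4        | r0=0 r1=1 r2=0 r3=2 r4=7 r5=0
PC=5  andi  r3, r4, 2        | r0=0 r1=1 r2=0 r3=2 r4=7 r5=0
PC=6  bne  r4, r1, L11       | r0=0 r1=1 r2=0 r3=2 r4=7 r5=0  [TAKEN]
PC=7  slti  r5, r0, 6        | r0=0 r1=1 r2=0 r3=2 r4=7 r5=1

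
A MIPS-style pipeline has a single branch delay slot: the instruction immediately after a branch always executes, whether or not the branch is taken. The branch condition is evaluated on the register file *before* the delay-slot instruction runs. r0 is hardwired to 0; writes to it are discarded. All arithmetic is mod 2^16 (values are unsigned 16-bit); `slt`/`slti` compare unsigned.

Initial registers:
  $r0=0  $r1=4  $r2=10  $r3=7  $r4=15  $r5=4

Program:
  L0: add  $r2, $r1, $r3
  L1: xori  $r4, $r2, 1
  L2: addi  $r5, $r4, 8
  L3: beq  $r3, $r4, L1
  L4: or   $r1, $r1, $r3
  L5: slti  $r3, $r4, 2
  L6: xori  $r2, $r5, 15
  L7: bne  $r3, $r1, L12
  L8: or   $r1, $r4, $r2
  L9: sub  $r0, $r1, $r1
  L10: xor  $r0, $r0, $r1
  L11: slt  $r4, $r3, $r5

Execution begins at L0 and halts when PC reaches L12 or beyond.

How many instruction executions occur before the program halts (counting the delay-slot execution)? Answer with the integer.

[0] add  $r2, $r1, $r3  →  {$r0:0, $r1:4, $r2:11, $r3:7, $r4:15, $r5:4}
[1] xori  $r4, $r2, 1  →  {$r0:0, $r1:4, $r2:11, $r3:7, $r4:10, $r5:4}
[2] addi  $r5, $r4, 8  →  {$r0:0, $r1:4, $r2:11, $r3:7, $r4:10, $r5:18}
[3] beq  $r3, $r4, L1  →  {$r0:0, $r1:4, $r2:11, $r3:7, $r4:10, $r5:18}  ⟨branch fallthrough⟩
[4] or   $r1, $r1, $r3  →  {$r0:0, $r1:7, $r2:11, $r3:7, $r4:10, $r5:18}
[5] slti  $r3, $r4, 2  →  {$r0:0, $r1:7, $r2:11, $r3:0, $r4:10, $r5:18}
[6] xori  $r2, $r5, 15  →  {$r0:0, $r1:7, $r2:29, $r3:0, $r4:10, $r5:18}
[7] bne  $r3, $r1, L12  →  {$r0:0, $r1:7, $r2:29, $r3:0, $r4:10, $r5:18}  ⟨branch taken⟩
[8] or   $r1, $r4, $r2  →  {$r0:0, $r1:31, $r2:29, $r3:0, $r4:10, $r5:18}

9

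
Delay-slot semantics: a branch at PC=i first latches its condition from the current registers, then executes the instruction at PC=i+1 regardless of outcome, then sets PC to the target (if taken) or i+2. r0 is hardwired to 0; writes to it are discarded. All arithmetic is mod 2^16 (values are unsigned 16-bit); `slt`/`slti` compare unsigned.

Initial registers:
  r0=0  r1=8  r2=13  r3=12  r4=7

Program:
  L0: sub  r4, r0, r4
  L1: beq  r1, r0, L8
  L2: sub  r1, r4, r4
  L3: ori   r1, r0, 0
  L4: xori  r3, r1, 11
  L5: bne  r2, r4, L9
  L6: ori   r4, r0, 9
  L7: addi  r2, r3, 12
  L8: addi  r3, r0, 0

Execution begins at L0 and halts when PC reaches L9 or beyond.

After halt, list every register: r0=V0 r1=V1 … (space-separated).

r0=0 r1=0 r2=13 r3=11 r4=9

PC=0  sub  r4, r0, r4        | r0=0 r1=8 r2=13 r3=12 r4=65529
PC=1  beq  r1, r0, L8        | r0=0 r1=8 r2=13 r3=12 r4=65529  [not taken]
PC=2  sub  r1, r4, r4        | r0=0 r1=0 r2=13 r3=12 r4=65529
PC=3  ori   r1, r0, 0        | r0=0 r1=0 r2=13 r3=12 r4=65529
PC=4  xori  r3, r1, 11       | r0=0 r1=0 r2=13 r3=11 r4=65529
PC=5  bne  r2, r4, L9        | r0=0 r1=0 r2=13 r3=11 r4=65529  [TAKEN]
PC=6  ori   r4, r0, 9        | r0=0 r1=0 r2=13 r3=11 r4=9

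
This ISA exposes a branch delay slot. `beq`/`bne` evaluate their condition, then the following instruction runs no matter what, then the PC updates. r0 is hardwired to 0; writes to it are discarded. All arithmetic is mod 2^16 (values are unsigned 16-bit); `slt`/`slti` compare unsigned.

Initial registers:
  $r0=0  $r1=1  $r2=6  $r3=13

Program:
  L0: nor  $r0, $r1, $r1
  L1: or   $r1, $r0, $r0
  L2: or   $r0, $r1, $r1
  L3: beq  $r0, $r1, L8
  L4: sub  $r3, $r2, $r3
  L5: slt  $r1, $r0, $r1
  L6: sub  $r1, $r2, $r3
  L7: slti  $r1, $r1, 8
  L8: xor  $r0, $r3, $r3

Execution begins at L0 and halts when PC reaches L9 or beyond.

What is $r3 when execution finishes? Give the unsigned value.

65529

PC=0  nor  $r0, $r1, $r1     | $r0=0 $r1=1 $r2=6 $r3=13
PC=1  or   $r1, $r0, $r0     | $r0=0 $r1=0 $r2=6 $r3=13
PC=2  or   $r0, $r1, $r1     | $r0=0 $r1=0 $r2=6 $r3=13
PC=3  beq  $r0, $r1, L8      | $r0=0 $r1=0 $r2=6 $r3=13  [TAKEN]
PC=4  sub  $r3, $r2, $r3     | $r0=0 $r1=0 $r2=6 $r3=65529
PC=8  xor  $r0, $r3, $r3     | $r0=0 $r1=0 $r2=6 $r3=65529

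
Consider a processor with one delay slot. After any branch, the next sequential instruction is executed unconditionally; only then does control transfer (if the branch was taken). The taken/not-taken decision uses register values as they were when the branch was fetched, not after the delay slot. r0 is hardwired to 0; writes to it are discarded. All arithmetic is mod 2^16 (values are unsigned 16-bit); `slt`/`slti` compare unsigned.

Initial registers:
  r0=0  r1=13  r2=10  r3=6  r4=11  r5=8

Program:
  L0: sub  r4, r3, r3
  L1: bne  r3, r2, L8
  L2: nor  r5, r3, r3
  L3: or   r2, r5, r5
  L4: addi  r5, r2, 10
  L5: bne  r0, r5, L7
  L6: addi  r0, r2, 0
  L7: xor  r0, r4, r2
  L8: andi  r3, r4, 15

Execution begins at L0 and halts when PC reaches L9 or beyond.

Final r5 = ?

[0] sub  r4, r3, r3  →  {r0:0, r1:13, r2:10, r3:6, r4:0, r5:8}
[1] bne  r3, r2, L8  →  {r0:0, r1:13, r2:10, r3:6, r4:0, r5:8}  ⟨branch taken⟩
[2] nor  r5, r3, r3  →  {r0:0, r1:13, r2:10, r3:6, r4:0, r5:65529}
[8] andi  r3, r4, 15  →  {r0:0, r1:13, r2:10, r3:0, r4:0, r5:65529}

65529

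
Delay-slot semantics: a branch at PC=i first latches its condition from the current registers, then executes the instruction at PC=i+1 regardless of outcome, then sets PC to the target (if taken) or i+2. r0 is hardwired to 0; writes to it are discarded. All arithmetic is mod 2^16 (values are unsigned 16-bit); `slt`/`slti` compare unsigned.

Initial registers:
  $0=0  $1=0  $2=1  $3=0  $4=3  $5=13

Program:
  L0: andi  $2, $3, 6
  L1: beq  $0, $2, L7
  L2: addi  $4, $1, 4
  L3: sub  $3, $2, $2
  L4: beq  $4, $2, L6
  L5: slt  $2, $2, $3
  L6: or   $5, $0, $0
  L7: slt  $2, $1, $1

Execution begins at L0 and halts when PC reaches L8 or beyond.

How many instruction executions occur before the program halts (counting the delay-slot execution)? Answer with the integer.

4

[0] andi  $2, $3, 6  →  {$0:0, $1:0, $2:0, $3:0, $4:3, $5:13}
[1] beq  $0, $2, L7  →  {$0:0, $1:0, $2:0, $3:0, $4:3, $5:13}  ⟨branch taken⟩
[2] addi  $4, $1, 4  →  {$0:0, $1:0, $2:0, $3:0, $4:4, $5:13}
[7] slt  $2, $1, $1  →  {$0:0, $1:0, $2:0, $3:0, $4:4, $5:13}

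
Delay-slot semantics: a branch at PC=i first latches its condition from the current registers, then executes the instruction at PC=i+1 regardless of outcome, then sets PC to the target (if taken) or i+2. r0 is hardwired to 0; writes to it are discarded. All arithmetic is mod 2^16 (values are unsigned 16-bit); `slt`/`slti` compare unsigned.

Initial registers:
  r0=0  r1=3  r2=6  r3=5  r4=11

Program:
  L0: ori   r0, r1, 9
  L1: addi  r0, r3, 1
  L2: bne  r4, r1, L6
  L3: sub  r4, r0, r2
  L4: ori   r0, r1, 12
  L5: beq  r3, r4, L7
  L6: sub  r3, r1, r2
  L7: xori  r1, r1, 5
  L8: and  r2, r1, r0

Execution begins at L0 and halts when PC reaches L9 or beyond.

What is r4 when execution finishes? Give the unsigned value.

65530

#0 ori   r0, r1, 9 ; 0/3/6/5/11
#1 addi  r0, r3, 1 ; 0/3/6/5/11
#2 bne  r4, r1, L6 ; 0/3/6/5/11 ; →target
#3 sub  r4, r0, r2 ; 0/3/6/5/65530
#6 sub  r3, r1, r2 ; 0/3/6/65533/65530
#7 xori  r1, r1, 5 ; 0/6/6/65533/65530
#8 and  r2, r1, r0 ; 0/6/0/65533/65530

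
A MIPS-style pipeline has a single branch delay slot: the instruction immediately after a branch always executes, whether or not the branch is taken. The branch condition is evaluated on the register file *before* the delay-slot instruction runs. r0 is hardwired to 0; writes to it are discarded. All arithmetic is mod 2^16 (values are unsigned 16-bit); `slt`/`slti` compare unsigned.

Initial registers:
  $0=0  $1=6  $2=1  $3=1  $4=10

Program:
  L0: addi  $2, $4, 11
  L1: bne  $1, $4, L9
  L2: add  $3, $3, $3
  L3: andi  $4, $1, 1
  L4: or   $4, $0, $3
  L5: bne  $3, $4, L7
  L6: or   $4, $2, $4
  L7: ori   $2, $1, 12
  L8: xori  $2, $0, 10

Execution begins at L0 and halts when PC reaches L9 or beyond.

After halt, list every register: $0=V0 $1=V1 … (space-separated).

$0=0 $1=6 $2=21 $3=2 $4=10

PC=0  addi  $2, $4, 11       | $0=0 $1=6 $2=21 $3=1 $4=10
PC=1  bne  $1, $4, L9        | $0=0 $1=6 $2=21 $3=1 $4=10  [TAKEN]
PC=2  add  $3, $3, $3        | $0=0 $1=6 $2=21 $3=2 $4=10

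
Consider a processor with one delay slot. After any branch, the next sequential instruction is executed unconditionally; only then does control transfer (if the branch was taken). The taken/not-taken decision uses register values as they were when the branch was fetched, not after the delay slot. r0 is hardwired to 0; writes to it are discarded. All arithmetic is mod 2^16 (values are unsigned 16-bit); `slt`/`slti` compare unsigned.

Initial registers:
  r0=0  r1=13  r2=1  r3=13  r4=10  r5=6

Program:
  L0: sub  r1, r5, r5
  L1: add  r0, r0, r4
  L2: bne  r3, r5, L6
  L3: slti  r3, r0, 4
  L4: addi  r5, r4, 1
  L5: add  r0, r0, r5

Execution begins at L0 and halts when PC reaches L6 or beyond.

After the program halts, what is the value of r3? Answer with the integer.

1

[0] sub  r1, r5, r5  →  {r0:0, r1:0, r2:1, r3:13, r4:10, r5:6}
[1] add  r0, r0, r4  →  {r0:0, r1:0, r2:1, r3:13, r4:10, r5:6}
[2] bne  r3, r5, L6  →  {r0:0, r1:0, r2:1, r3:13, r4:10, r5:6}  ⟨branch taken⟩
[3] slti  r3, r0, 4  →  {r0:0, r1:0, r2:1, r3:1, r4:10, r5:6}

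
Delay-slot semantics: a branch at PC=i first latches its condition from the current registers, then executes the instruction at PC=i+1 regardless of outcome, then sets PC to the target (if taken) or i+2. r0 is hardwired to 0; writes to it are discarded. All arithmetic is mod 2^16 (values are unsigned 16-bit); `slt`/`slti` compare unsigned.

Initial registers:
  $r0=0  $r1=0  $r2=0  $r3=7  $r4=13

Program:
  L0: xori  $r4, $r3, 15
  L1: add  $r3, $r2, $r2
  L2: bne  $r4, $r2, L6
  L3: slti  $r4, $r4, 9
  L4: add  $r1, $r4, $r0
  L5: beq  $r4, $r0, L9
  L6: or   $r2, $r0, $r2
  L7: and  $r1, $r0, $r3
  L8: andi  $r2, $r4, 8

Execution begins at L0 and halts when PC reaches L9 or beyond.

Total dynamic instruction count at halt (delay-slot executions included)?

PC=0  xori  $r4, $r3, 15     | $r0=0 $r1=0 $r2=0 $r3=7 $r4=8
PC=1  add  $r3, $r2, $r2     | $r0=0 $r1=0 $r2=0 $r3=0 $r4=8
PC=2  bne  $r4, $r2, L6      | $r0=0 $r1=0 $r2=0 $r3=0 $r4=8  [TAKEN]
PC=3  slti  $r4, $r4, 9      | $r0=0 $r1=0 $r2=0 $r3=0 $r4=1
PC=6  or   $r2, $r0, $r2     | $r0=0 $r1=0 $r2=0 $r3=0 $r4=1
PC=7  and  $r1, $r0, $r3     | $r0=0 $r1=0 $r2=0 $r3=0 $r4=1
PC=8  andi  $r2, $r4, 8      | $r0=0 $r1=0 $r2=0 $r3=0 $r4=1

7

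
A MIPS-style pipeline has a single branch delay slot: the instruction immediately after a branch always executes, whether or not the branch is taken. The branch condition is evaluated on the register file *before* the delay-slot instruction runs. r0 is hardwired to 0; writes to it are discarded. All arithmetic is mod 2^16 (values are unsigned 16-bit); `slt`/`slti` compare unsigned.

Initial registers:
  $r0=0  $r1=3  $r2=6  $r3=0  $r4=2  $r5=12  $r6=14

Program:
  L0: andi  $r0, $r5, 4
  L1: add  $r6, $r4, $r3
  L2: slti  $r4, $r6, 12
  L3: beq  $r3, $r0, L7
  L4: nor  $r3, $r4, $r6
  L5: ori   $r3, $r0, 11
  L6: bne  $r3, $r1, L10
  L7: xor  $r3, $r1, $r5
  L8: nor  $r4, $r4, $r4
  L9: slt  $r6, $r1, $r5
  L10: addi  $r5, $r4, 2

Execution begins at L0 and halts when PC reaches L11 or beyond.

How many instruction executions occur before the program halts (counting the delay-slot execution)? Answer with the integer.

9

PC=0  andi  $r0, $r5, 4      | $r0=0 $r1=3 $r2=6 $r3=0 $r4=2 $r5=12 $r6=14
PC=1  add  $r6, $r4, $r3     | $r0=0 $r1=3 $r2=6 $r3=0 $r4=2 $r5=12 $r6=2
PC=2  slti  $r4, $r6, 12     | $r0=0 $r1=3 $r2=6 $r3=0 $r4=1 $r5=12 $r6=2
PC=3  beq  $r3, $r0, L7      | $r0=0 $r1=3 $r2=6 $r3=0 $r4=1 $r5=12 $r6=2  [TAKEN]
PC=4  nor  $r3, $r4, $r6     | $r0=0 $r1=3 $r2=6 $r3=65532 $r4=1 $r5=12 $r6=2
PC=7  xor  $r3, $r1, $r5     | $r0=0 $r1=3 $r2=6 $r3=15 $r4=1 $r5=12 $r6=2
PC=8  nor  $r4, $r4, $r4     | $r0=0 $r1=3 $r2=6 $r3=15 $r4=65534 $r5=12 $r6=2
PC=9  slt  $r6, $r1, $r5     | $r0=0 $r1=3 $r2=6 $r3=15 $r4=65534 $r5=12 $r6=1
PC=10 addi  $r5, $r4, 2      | $r0=0 $r1=3 $r2=6 $r3=15 $r4=65534 $r5=0 $r6=1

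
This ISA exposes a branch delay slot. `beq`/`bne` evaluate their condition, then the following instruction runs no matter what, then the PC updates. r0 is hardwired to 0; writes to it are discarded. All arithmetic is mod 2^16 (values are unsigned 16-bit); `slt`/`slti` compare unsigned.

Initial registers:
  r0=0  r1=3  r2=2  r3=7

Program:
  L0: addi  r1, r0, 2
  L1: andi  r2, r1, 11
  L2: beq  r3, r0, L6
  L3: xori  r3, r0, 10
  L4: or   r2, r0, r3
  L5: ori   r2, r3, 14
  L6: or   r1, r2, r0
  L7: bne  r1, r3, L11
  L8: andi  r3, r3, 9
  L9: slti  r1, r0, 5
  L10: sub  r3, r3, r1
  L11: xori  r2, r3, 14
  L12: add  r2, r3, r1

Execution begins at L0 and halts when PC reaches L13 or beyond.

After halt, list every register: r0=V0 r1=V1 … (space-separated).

PC=0  addi  r1, r0, 2        | r0=0 r1=2 r2=2 r3=7
PC=1  andi  r2, r1, 11       | r0=0 r1=2 r2=2 r3=7
PC=2  beq  r3, r0, L6        | r0=0 r1=2 r2=2 r3=7  [not taken]
PC=3  xori  r3, r0, 10       | r0=0 r1=2 r2=2 r3=10
PC=4  or   r2, r0, r3        | r0=0 r1=2 r2=10 r3=10
PC=5  ori   r2, r3, 14       | r0=0 r1=2 r2=14 r3=10
PC=6  or   r1, r2, r0        | r0=0 r1=14 r2=14 r3=10
PC=7  bne  r1, r3, L11       | r0=0 r1=14 r2=14 r3=10  [TAKEN]
PC=8  andi  r3, r3, 9        | r0=0 r1=14 r2=14 r3=8
PC=11 xori  r2, r3, 14       | r0=0 r1=14 r2=6 r3=8
PC=12 add  r2, r3, r1        | r0=0 r1=14 r2=22 r3=8

r0=0 r1=14 r2=22 r3=8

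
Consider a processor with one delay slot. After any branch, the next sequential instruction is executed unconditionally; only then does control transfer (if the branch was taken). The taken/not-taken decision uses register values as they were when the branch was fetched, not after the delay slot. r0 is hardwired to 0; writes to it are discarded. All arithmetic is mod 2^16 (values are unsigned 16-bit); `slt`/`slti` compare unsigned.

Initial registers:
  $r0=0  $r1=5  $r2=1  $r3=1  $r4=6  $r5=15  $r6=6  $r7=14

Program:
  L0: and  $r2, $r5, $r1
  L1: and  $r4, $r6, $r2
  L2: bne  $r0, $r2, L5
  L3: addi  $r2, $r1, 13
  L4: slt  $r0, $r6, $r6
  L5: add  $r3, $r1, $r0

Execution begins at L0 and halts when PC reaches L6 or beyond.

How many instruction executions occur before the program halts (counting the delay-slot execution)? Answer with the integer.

[0] and  $r2, $r5, $r1  →  {$r0:0, $r1:5, $r2:5, $r3:1, $r4:6, $r5:15, $r6:6, $r7:14}
[1] and  $r4, $r6, $r2  →  {$r0:0, $r1:5, $r2:5, $r3:1, $r4:4, $r5:15, $r6:6, $r7:14}
[2] bne  $r0, $r2, L5  →  {$r0:0, $r1:5, $r2:5, $r3:1, $r4:4, $r5:15, $r6:6, $r7:14}  ⟨branch taken⟩
[3] addi  $r2, $r1, 13  →  {$r0:0, $r1:5, $r2:18, $r3:1, $r4:4, $r5:15, $r6:6, $r7:14}
[5] add  $r3, $r1, $r0  →  {$r0:0, $r1:5, $r2:18, $r3:5, $r4:4, $r5:15, $r6:6, $r7:14}

5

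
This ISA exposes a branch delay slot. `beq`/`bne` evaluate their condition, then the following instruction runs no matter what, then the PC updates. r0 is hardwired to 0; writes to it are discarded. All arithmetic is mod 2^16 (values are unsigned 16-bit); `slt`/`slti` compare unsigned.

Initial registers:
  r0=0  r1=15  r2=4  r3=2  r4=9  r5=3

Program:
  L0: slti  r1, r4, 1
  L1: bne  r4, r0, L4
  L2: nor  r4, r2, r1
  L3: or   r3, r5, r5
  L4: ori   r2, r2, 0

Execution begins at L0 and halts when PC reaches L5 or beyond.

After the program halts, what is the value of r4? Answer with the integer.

  step pc=0: slti  r1, r4, 1  regs=(0,0,4,2,9,3)
  step pc=1: bne  r4, r0, L4  cond=T  regs=(0,0,4,2,9,3)
  step pc=2: nor  r4, r2, r1  regs=(0,0,4,2,65531,3)
  step pc=4: ori   r2, r2, 0  regs=(0,0,4,2,65531,3)

65531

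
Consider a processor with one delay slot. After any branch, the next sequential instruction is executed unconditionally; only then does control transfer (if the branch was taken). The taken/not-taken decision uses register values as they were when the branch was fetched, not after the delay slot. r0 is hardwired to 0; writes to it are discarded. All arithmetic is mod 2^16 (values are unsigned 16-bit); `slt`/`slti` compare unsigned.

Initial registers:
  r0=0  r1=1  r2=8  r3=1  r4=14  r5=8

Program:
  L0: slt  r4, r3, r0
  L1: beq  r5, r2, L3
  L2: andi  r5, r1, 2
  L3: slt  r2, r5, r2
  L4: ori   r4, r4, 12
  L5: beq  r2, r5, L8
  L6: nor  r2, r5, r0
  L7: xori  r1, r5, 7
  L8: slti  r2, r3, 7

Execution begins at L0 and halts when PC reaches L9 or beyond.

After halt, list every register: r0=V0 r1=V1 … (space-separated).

[0] slt  r4, r3, r0  →  {r0:0, r1:1, r2:8, r3:1, r4:0, r5:8}
[1] beq  r5, r2, L3  →  {r0:0, r1:1, r2:8, r3:1, r4:0, r5:8}  ⟨branch taken⟩
[2] andi  r5, r1, 2  →  {r0:0, r1:1, r2:8, r3:1, r4:0, r5:0}
[3] slt  r2, r5, r2  →  {r0:0, r1:1, r2:1, r3:1, r4:0, r5:0}
[4] ori   r4, r4, 12  →  {r0:0, r1:1, r2:1, r3:1, r4:12, r5:0}
[5] beq  r2, r5, L8  →  {r0:0, r1:1, r2:1, r3:1, r4:12, r5:0}  ⟨branch fallthrough⟩
[6] nor  r2, r5, r0  →  {r0:0, r1:1, r2:65535, r3:1, r4:12, r5:0}
[7] xori  r1, r5, 7  →  {r0:0, r1:7, r2:65535, r3:1, r4:12, r5:0}
[8] slti  r2, r3, 7  →  {r0:0, r1:7, r2:1, r3:1, r4:12, r5:0}

r0=0 r1=7 r2=1 r3=1 r4=12 r5=0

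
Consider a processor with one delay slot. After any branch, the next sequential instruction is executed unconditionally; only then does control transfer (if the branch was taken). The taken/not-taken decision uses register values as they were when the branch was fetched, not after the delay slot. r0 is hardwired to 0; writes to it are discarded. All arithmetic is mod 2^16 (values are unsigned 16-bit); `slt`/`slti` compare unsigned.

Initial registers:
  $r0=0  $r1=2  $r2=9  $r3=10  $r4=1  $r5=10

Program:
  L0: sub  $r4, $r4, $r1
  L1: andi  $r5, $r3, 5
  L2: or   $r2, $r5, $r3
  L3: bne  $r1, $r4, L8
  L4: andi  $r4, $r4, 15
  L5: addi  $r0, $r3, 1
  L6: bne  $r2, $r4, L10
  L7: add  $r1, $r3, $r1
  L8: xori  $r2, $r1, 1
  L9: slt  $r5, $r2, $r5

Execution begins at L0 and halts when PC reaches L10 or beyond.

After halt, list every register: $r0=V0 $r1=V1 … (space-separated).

  step pc=0: sub  $r4, $r4, $r1  regs=(0,2,9,10,65535,10)
  step pc=1: andi  $r5, $r3, 5  regs=(0,2,9,10,65535,0)
  step pc=2: or   $r2, $r5, $r3  regs=(0,2,10,10,65535,0)
  step pc=3: bne  $r1, $r4, L8  cond=T  regs=(0,2,10,10,65535,0)
  step pc=4: andi  $r4, $r4, 15  regs=(0,2,10,10,15,0)
  step pc=8: xori  $r2, $r1, 1  regs=(0,2,3,10,15,0)
  step pc=9: slt  $r5, $r2, $r5  regs=(0,2,3,10,15,0)

$r0=0 $r1=2 $r2=3 $r3=10 $r4=15 $r5=0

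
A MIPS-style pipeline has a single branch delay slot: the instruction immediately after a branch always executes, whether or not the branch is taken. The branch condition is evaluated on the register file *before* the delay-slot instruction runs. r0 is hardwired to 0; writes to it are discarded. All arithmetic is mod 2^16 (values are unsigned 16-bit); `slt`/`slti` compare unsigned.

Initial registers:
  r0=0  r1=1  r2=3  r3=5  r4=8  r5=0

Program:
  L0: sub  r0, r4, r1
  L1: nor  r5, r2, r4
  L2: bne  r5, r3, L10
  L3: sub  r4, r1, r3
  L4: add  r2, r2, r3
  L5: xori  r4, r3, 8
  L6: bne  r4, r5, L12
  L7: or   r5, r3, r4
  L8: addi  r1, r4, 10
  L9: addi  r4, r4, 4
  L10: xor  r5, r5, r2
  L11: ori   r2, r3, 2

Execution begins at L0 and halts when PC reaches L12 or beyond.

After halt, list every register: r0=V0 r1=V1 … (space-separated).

r0=0 r1=1 r2=7 r3=5 r4=65532 r5=65527

PC=0  sub  r0, r4, r1        | r0=0 r1=1 r2=3 r3=5 r4=8 r5=0
PC=1  nor  r5, r2, r4        | r0=0 r1=1 r2=3 r3=5 r4=8 r5=65524
PC=2  bne  r5, r3, L10       | r0=0 r1=1 r2=3 r3=5 r4=8 r5=65524  [TAKEN]
PC=3  sub  r4, r1, r3        | r0=0 r1=1 r2=3 r3=5 r4=65532 r5=65524
PC=10 xor  r5, r5, r2        | r0=0 r1=1 r2=3 r3=5 r4=65532 r5=65527
PC=11 ori   r2, r3, 2        | r0=0 r1=1 r2=7 r3=5 r4=65532 r5=65527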